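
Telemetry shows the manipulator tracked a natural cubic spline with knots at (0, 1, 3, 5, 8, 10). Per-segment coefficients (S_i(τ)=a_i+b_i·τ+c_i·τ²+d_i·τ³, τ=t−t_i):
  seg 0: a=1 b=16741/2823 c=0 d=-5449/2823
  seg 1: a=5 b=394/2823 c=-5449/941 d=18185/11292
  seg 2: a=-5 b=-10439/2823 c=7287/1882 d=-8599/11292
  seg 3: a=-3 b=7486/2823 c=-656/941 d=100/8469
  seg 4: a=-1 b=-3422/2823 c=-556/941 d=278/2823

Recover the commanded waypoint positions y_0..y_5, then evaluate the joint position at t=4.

y_0=1 y_1=5 y_2=-5 y_3=-3 y_4=-1 y_5=-5
S(4) = -21031/3764

y_0 = S_0(0) = a_0 = 1
y_1 = S_1(0) = a_1 = 5
y_2 = S_2(0) = a_2 = -5
y_3 = S_3(0) = a_3 = -3
y_4 = S_4(0) = a_4 = -1
y_5 = S_4(2) = -5
t_q=4 is in segment 2 (τ=1); S_2(τ)=-21031/3764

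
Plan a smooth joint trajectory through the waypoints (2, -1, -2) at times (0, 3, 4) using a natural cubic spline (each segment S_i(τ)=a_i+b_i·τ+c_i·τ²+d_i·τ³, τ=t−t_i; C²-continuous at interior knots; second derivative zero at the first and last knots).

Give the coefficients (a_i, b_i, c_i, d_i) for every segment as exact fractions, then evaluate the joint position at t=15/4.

Δ: Δ0=-1, Δ1=-1
row 1: diag=8, rhs=0; c'=1/8, d'=0
back: M1=0
M: M0=0, M1=0, M2=0
seg 0: a=2, c=M0/2=0, d=(M1−M0)/(6·3)=0, b=Δ0−h0·(2M0+M1)/6=-1
seg 1: a=-1, c=M1/2=0, d=(M2−M1)/(6·1)=0, b=Δ1−h1·(2M1+M2)/6=-1
t_q=15/4 → seg 1, τ=3/4; S=-1+-1·τ+0·τ²+0·τ³=-7/4

  seg 0: a=2 b=-1 c=0 d=0
  seg 1: a=-1 b=-1 c=0 d=0
S(15/4) = -7/4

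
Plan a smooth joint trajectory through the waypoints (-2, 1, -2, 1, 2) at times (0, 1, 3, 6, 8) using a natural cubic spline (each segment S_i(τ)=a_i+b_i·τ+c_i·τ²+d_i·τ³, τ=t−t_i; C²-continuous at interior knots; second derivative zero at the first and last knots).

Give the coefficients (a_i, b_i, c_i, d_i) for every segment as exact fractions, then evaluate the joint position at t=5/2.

  seg 0: a=-2 b=3961/1012 c=0 d=-925/1012
  seg 1: a=1 b=593/506 c=-2775/1012 d=1423/2024
  seg 2: a=-2 b=-344/253 c=747/506 d=-349/1518
  seg 3: a=1 b=653/506 c=-150/253 d=25/253
S(5/2) = -16823/16192

Δ: Δ0=3, Δ1=-3/2, Δ2=1, Δ3=1/2
row 1: diag=6, rhs=-27; c'=1/3, d'=-9/2
row 2: denom=10−2·1/3=28/3; d'=(15−2·-9/2)/(28/3)=18/7
row 3: denom=10−3·9/28=253/28; d'=(-3−3·18/7)/(253/28)=-300/253
back: M3=-300/253
back: M2=18/7−9/28·-300/253=747/253
back: M1=-9/2−1/3·747/253=-2775/506
M: M0=0, M1=-2775/506, M2=747/253, M3=-300/253, M4=0
seg 0: a=-2, c=M0/2=0, d=(M1−M0)/(6·1)=-925/1012, b=Δ0−h0·(2M0+M1)/6=3961/1012
seg 1: a=1, c=M1/2=-2775/1012, d=(M2−M1)/(6·2)=1423/2024, b=Δ1−h1·(2M1+M2)/6=593/506
seg 2: a=-2, c=M2/2=747/506, d=(M3−M2)/(6·3)=-349/1518, b=Δ2−h2·(2M2+M3)/6=-344/253
seg 3: a=1, c=M3/2=-150/253, d=(M4−M3)/(6·2)=25/253, b=Δ3−h3·(2M3+M4)/6=653/506
t_q=5/2 → seg 1, τ=3/2; S=1+593/506·τ+-2775/1012·τ²+1423/2024·τ³=-16823/16192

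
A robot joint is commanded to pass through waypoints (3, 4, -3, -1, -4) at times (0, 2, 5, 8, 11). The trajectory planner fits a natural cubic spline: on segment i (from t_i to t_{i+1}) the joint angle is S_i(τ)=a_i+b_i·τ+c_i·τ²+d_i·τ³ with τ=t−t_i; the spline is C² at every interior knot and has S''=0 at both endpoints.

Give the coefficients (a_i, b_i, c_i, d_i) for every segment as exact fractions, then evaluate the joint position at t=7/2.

Δ: Δ0=1/2, Δ1=-7/3, Δ2=2/3, Δ3=-1
row 1: diag=10, rhs=-17; c'=3/10, d'=-17/10
row 2: denom=12−3·3/10=111/10; d'=(18−3·-17/10)/(111/10)=77/37
row 3: denom=12−3·10/37=414/37; d'=(-10−3·77/37)/(414/37)=-601/414
back: M3=-601/414
back: M2=77/37−10/37·-601/414=512/207
back: M1=-17/10−3/10·512/207=-337/138
M: M0=0, M1=-337/138, M2=512/207, M3=-601/414, M4=0
seg 0: a=3, c=M0/2=0, d=(M1−M0)/(6·2)=-337/1656, b=Δ0−h0·(2M0+M1)/6=272/207
seg 1: a=4, c=M1/2=-337/276, d=(M2−M1)/(6·3)=2035/7452, b=Δ1−h1·(2M1+M2)/6=-467/414
seg 2: a=-3, c=M2/2=256/207, d=(M3−M2)/(6·3)=-1625/7452, b=Δ2−h2·(2M2+M3)/6=-895/828
seg 3: a=-1, c=M3/2=-601/828, d=(M4−M3)/(6·3)=601/7452, b=Δ3−h3·(2M3+M4)/6=187/414
t_q=7/2 → seg 1, τ=3/2; S=4+-467/414·τ+-337/276·τ²+2035/7452·τ³=355/736

  seg 0: a=3 b=272/207 c=0 d=-337/1656
  seg 1: a=4 b=-467/414 c=-337/276 d=2035/7452
  seg 2: a=-3 b=-895/828 c=256/207 d=-1625/7452
  seg 3: a=-1 b=187/414 c=-601/828 d=601/7452
S(7/2) = 355/736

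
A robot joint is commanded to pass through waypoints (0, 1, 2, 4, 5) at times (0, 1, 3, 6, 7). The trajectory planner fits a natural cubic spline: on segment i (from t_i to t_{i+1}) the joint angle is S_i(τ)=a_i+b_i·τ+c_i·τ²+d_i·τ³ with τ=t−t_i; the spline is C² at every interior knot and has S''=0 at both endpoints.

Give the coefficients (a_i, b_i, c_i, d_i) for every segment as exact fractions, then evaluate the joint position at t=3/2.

  seg 0: a=0 b=2581/2364 c=0 d=-217/2364
  seg 1: a=1 b=965/1182 c=-217/788 d=277/4728
  seg 2: a=2 b=247/591 c=15/197 d=4/1773
  seg 3: a=4 b=553/591 c=19/197 d=-19/591
S(3/2) = 16979/12608

Δ: Δ0=1, Δ1=1/2, Δ2=2/3, Δ3=1
row 1: diag=6, rhs=-3; c'=1/3, d'=-1/2
row 2: denom=10−2·1/3=28/3; d'=(1−2·-1/2)/(28/3)=3/14
row 3: denom=8−3·9/28=197/28; d'=(2−3·3/14)/(197/28)=38/197
back: M3=38/197
back: M2=3/14−9/28·38/197=30/197
back: M1=-1/2−1/3·30/197=-217/394
M: M0=0, M1=-217/394, M2=30/197, M3=38/197, M4=0
seg 0: a=0, c=M0/2=0, d=(M1−M0)/(6·1)=-217/2364, b=Δ0−h0·(2M0+M1)/6=2581/2364
seg 1: a=1, c=M1/2=-217/788, d=(M2−M1)/(6·2)=277/4728, b=Δ1−h1·(2M1+M2)/6=965/1182
seg 2: a=2, c=M2/2=15/197, d=(M3−M2)/(6·3)=4/1773, b=Δ2−h2·(2M2+M3)/6=247/591
seg 3: a=4, c=M3/2=19/197, d=(M4−M3)/(6·1)=-19/591, b=Δ3−h3·(2M3+M4)/6=553/591
t_q=3/2 → seg 1, τ=1/2; S=1+965/1182·τ+-217/788·τ²+277/4728·τ³=16979/12608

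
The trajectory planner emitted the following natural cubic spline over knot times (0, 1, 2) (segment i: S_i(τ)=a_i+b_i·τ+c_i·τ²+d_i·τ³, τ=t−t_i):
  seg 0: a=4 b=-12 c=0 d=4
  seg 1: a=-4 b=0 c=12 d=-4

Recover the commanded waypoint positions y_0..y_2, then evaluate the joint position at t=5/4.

y_0=4 y_1=-4 y_2=4
S(5/4) = -53/16

y_0 = S_0(0) = a_0 = 4
y_1 = S_1(0) = a_1 = -4
y_2 = S_1(1) = 4
t_q=5/4 is in segment 1 (τ=1/4); S_1(τ)=-53/16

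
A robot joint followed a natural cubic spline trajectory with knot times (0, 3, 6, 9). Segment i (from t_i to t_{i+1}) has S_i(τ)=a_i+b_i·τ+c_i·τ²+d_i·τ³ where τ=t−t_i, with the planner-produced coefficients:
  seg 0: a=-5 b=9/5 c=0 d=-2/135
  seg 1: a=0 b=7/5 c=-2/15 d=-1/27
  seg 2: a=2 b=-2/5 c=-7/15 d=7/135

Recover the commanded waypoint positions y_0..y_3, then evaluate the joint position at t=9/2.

y_0=-5 y_1=0 y_2=2 y_3=-2
S(9/2) = 67/40

y_0 = S_0(0) = a_0 = -5
y_1 = S_1(0) = a_1 = 0
y_2 = S_2(0) = a_2 = 2
y_3 = S_2(3) = -2
t_q=9/2 is in segment 1 (τ=3/2); S_1(τ)=67/40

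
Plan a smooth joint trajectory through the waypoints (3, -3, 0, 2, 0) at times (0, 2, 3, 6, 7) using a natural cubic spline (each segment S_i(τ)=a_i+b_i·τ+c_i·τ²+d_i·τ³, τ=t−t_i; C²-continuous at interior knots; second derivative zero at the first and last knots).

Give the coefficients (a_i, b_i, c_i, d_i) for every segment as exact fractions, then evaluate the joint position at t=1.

  seg 0: a=3 b=-353/69 c=0 d=73/138
  seg 1: a=-3 b=85/69 c=73/23 d=-97/69
  seg 2: a=0 b=232/69 c=-24/23 d=10/207
  seg 3: a=2 b=-110/69 c=-14/23 d=14/69
S(1) = -73/46

Δ: Δ0=-3, Δ1=3, Δ2=2/3, Δ3=-2
row 1: diag=6, rhs=36; c'=1/6, d'=6
row 2: denom=8−1·1/6=47/6; d'=(-14−1·6)/(47/6)=-120/47
row 3: denom=8−3·18/47=322/47; d'=(-16−3·-120/47)/(322/47)=-28/23
back: M3=-28/23
back: M2=-120/47−18/47·-28/23=-48/23
back: M1=6−1/6·-48/23=146/23
M: M0=0, M1=146/23, M2=-48/23, M3=-28/23, M4=0
seg 0: a=3, c=M0/2=0, d=(M1−M0)/(6·2)=73/138, b=Δ0−h0·(2M0+M1)/6=-353/69
seg 1: a=-3, c=M1/2=73/23, d=(M2−M1)/(6·1)=-97/69, b=Δ1−h1·(2M1+M2)/6=85/69
seg 2: a=0, c=M2/2=-24/23, d=(M3−M2)/(6·3)=10/207, b=Δ2−h2·(2M2+M3)/6=232/69
seg 3: a=2, c=M3/2=-14/23, d=(M4−M3)/(6·1)=14/69, b=Δ3−h3·(2M3+M4)/6=-110/69
t_q=1 → seg 0, τ=1; S=3+-353/69·τ+0·τ²+73/138·τ³=-73/46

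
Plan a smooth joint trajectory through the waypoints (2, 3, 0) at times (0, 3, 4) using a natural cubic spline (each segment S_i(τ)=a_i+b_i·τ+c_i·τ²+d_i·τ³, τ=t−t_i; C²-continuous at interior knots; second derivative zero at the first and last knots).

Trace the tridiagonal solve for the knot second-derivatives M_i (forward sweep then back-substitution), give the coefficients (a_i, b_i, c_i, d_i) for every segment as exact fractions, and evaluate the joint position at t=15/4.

  seg 0: a=2 b=19/12 c=0 d=-5/36
  seg 1: a=3 b=-13/6 c=-5/4 d=5/12
S(15/4) = 217/256

Δ: Δ0=1/3, Δ1=-3
row 1: diag=8, rhs=-20; c'=1/8, d'=-5/2
back: M1=-5/2
M: M0=0, M1=-5/2, M2=0
seg 0: a=2, c=M0/2=0, d=(M1−M0)/(6·3)=-5/36, b=Δ0−h0·(2M0+M1)/6=19/12
seg 1: a=3, c=M1/2=-5/4, d=(M2−M1)/(6·1)=5/12, b=Δ1−h1·(2M1+M2)/6=-13/6
t_q=15/4 → seg 1, τ=3/4; S=3+-13/6·τ+-5/4·τ²+5/12·τ³=217/256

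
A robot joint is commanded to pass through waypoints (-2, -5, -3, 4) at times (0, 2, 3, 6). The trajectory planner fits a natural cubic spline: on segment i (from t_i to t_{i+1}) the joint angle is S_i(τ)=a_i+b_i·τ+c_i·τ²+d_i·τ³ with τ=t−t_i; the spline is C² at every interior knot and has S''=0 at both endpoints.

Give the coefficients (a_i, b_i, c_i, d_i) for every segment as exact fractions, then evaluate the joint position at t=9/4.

  seg 0: a=-2 b=-755/282 c=0 d=83/282
  seg 1: a=-5 b=241/282 c=83/47 d=-175/282
  seg 2: a=-3 b=356/141 c=-9/94 d=1/94
S(9/4) = -28189/6016

Δ: Δ0=-3/2, Δ1=2, Δ2=7/3
row 1: diag=6, rhs=21; c'=1/6, d'=7/2
row 2: denom=8−1·1/6=47/6; d'=(2−1·7/2)/(47/6)=-9/47
back: M2=-9/47
back: M1=7/2−1/6·-9/47=166/47
M: M0=0, M1=166/47, M2=-9/47, M3=0
seg 0: a=-2, c=M0/2=0, d=(M1−M0)/(6·2)=83/282, b=Δ0−h0·(2M0+M1)/6=-755/282
seg 1: a=-5, c=M1/2=83/47, d=(M2−M1)/(6·1)=-175/282, b=Δ1−h1·(2M1+M2)/6=241/282
seg 2: a=-3, c=M2/2=-9/94, d=(M3−M2)/(6·3)=1/94, b=Δ2−h2·(2M2+M3)/6=356/141
t_q=9/4 → seg 1, τ=1/4; S=-5+241/282·τ+83/47·τ²+-175/282·τ³=-28189/6016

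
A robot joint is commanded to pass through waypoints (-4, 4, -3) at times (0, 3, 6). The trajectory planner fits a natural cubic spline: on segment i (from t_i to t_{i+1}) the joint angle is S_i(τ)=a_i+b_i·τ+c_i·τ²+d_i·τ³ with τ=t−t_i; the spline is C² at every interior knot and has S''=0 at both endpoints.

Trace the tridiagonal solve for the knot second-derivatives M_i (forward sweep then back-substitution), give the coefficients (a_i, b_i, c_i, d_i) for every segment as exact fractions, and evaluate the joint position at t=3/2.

  seg 0: a=-4 b=47/12 c=0 d=-5/36
  seg 1: a=4 b=1/6 c=-5/4 d=5/36
S(3/2) = 45/32

Δ: Δ0=8/3, Δ1=-7/3
row 1: diag=12, rhs=-30; c'=1/4, d'=-5/2
back: M1=-5/2
M: M0=0, M1=-5/2, M2=0
seg 0: a=-4, c=M0/2=0, d=(M1−M0)/(6·3)=-5/36, b=Δ0−h0·(2M0+M1)/6=47/12
seg 1: a=4, c=M1/2=-5/4, d=(M2−M1)/(6·3)=5/36, b=Δ1−h1·(2M1+M2)/6=1/6
t_q=3/2 → seg 0, τ=3/2; S=-4+47/12·τ+0·τ²+-5/36·τ³=45/32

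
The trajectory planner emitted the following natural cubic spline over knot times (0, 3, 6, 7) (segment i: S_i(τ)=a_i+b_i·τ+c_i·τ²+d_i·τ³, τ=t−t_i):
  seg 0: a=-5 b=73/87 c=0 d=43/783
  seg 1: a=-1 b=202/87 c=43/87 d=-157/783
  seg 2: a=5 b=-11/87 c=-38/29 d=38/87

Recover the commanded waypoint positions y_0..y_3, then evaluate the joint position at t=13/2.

y_0=-5 y_1=-1 y_2=5 y_3=4
S(13/2) = 541/116

y_0 = S_0(0) = a_0 = -5
y_1 = S_1(0) = a_1 = -1
y_2 = S_2(0) = a_2 = 5
y_3 = S_2(1) = 4
t_q=13/2 is in segment 2 (τ=1/2); S_2(τ)=541/116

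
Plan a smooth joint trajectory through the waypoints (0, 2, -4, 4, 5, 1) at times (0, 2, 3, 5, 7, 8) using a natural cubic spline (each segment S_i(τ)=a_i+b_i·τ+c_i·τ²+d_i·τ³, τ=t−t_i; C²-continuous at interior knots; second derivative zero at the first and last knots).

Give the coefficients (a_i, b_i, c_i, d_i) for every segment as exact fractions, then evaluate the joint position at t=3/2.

  seg 0: a=0 b=1421/349 c=0 d=-268/349
  seg 1: a=2 b=-1795/349 c=-1608/349 d=1309/349
  seg 2: a=-4 b=-1084/349 c=2319/349 d=-1079/698
  seg 3: a=4 b=1718/349 c=-918/349 d=585/2792
  seg 4: a=5 b=-2153/698 c=-1917/1396 d=639/1396
S(3/2) = 1227/349

Δ: Δ0=1, Δ1=-6, Δ2=4, Δ3=1/2, Δ4=-4
row 1: diag=6, rhs=-42; c'=1/6, d'=-7
row 2: denom=6−1·1/6=35/6; d'=(60−1·-7)/(35/6)=402/35
row 3: denom=8−2·12/35=256/35; d'=(-21−2·402/35)/(256/35)=-1539/256
row 4: denom=6−2·35/128=349/64; d'=(-27−2·-1539/256)/(349/64)=-1917/698
back: M4=-1917/698
back: M3=-1539/256−35/128·-1917/698=-1836/349
back: M2=402/35−12/35·-1836/349=4638/349
back: M1=-7−1/6·4638/349=-3216/349
M: M0=0, M1=-3216/349, M2=4638/349, M3=-1836/349, M4=-1917/698, M5=0
seg 0: a=0, c=M0/2=0, d=(M1−M0)/(6·2)=-268/349, b=Δ0−h0·(2M0+M1)/6=1421/349
seg 1: a=2, c=M1/2=-1608/349, d=(M2−M1)/(6·1)=1309/349, b=Δ1−h1·(2M1+M2)/6=-1795/349
seg 2: a=-4, c=M2/2=2319/349, d=(M3−M2)/(6·2)=-1079/698, b=Δ2−h2·(2M2+M3)/6=-1084/349
seg 3: a=4, c=M3/2=-918/349, d=(M4−M3)/(6·2)=585/2792, b=Δ3−h3·(2M3+M4)/6=1718/349
seg 4: a=5, c=M4/2=-1917/1396, d=(M5−M4)/(6·1)=639/1396, b=Δ4−h4·(2M4+M5)/6=-2153/698
t_q=3/2 → seg 0, τ=3/2; S=0+1421/349·τ+0·τ²+-268/349·τ³=1227/349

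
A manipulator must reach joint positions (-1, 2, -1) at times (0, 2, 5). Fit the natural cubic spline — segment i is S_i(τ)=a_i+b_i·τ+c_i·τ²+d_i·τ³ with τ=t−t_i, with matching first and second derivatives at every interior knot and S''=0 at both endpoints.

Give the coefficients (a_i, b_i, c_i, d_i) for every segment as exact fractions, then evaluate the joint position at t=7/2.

Δ: Δ0=3/2, Δ1=-1
row 1: diag=10, rhs=-15; c'=3/10, d'=-3/2
back: M1=-3/2
M: M0=0, M1=-3/2, M2=0
seg 0: a=-1, c=M0/2=0, d=(M1−M0)/(6·2)=-1/8, b=Δ0−h0·(2M0+M1)/6=2
seg 1: a=2, c=M1/2=-3/4, d=(M2−M1)/(6·3)=1/12, b=Δ1−h1·(2M1+M2)/6=1/2
t_q=7/2 → seg 1, τ=3/2; S=2+1/2·τ+-3/4·τ²+1/12·τ³=43/32

  seg 0: a=-1 b=2 c=0 d=-1/8
  seg 1: a=2 b=1/2 c=-3/4 d=1/12
S(7/2) = 43/32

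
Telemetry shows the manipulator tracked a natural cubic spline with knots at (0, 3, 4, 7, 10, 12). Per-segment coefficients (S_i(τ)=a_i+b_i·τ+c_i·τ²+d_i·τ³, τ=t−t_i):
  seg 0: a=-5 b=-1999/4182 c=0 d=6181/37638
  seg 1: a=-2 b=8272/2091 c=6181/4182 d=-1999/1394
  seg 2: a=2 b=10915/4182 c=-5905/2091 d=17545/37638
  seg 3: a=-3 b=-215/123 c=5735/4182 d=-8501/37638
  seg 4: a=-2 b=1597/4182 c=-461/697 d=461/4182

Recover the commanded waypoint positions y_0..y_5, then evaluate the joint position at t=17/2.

y_0 = S_0(0) = a_0 = -5
y_1 = S_1(0) = a_1 = -2
y_2 = S_2(0) = a_2 = 2
y_3 = S_3(0) = a_3 = -3
y_4 = S_4(0) = a_4 = -2
y_5 = S_4(2) = -3
t_q=17/2 is in segment 3 (τ=3/2); S_3(τ)=-36787/11152

y_0=-5 y_1=-2 y_2=2 y_3=-3 y_4=-2 y_5=-3
S(17/2) = -36787/11152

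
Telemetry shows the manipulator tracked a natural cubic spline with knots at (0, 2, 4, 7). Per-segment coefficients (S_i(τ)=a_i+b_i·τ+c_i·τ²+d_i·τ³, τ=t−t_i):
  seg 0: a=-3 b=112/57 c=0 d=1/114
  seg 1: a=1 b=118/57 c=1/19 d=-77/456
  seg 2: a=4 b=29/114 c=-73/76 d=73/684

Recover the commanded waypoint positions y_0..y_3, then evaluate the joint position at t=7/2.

y_0 = S_0(0) = a_0 = -3
y_1 = S_1(0) = a_1 = 1
y_2 = S_2(0) = a_2 = 4
y_3 = S_2(3) = -1
t_q=7/2 is in segment 1 (τ=3/2); S_1(τ)=4443/1216

y_0=-3 y_1=1 y_2=4 y_3=-1
S(7/2) = 4443/1216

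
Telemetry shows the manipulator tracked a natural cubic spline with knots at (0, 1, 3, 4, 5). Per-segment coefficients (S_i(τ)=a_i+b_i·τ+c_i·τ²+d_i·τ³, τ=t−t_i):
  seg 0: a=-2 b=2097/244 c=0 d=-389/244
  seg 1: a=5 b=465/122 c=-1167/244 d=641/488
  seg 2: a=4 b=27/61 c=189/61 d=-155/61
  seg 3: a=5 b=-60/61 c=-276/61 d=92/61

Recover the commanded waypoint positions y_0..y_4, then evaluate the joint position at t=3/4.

y_0=-2 y_1=5 y_2=4 y_3=5 y_4=1
S(3/4) = 58921/15616

y_0 = S_0(0) = a_0 = -2
y_1 = S_1(0) = a_1 = 5
y_2 = S_2(0) = a_2 = 4
y_3 = S_3(0) = a_3 = 5
y_4 = S_3(1) = 1
t_q=3/4 is in segment 0 (τ=3/4); S_0(τ)=58921/15616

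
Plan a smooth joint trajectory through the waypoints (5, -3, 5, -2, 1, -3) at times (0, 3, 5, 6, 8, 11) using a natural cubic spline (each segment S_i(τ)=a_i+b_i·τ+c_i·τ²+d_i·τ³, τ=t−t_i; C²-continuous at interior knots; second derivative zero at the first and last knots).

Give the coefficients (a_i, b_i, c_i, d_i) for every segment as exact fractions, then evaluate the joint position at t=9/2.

Δ: Δ0=-8/3, Δ1=4, Δ2=-7, Δ3=3/2, Δ4=-4/3
row 1: diag=10, rhs=40; c'=1/5, d'=4
row 2: denom=6−2·1/5=28/5; d'=(-66−2·4)/(28/5)=-185/14
row 3: denom=6−1·5/28=163/28; d'=(51−1·-185/14)/(163/28)=1798/163
row 4: denom=10−2·56/163=1518/163; d'=(-17−2·1798/163)/(1518/163)=-6367/1518
back: M4=-6367/1518
back: M3=1798/163−56/163·-6367/1518=9466/759
back: M2=-185/14−5/28·9466/759=-11720/759
back: M1=4−1/5·-11720/759=5380/759
M: M0=0, M1=5380/759, M2=-11720/759, M3=9466/759, M4=-6367/1518, M5=0
seg 0: a=5, c=M0/2=0, d=(M1−M0)/(6·3)=2690/6831, b=Δ0−h0·(2M0+M1)/6=-4714/759
seg 1: a=-3, c=M1/2=2690/759, d=(M2−M1)/(6·2)=-475/253, b=Δ1−h1·(2M1+M2)/6=3356/759
seg 2: a=5, c=M2/2=-5860/759, d=(M3−M2)/(6·1)=107/23, b=Δ2−h2·(2M2+M3)/6=-2984/759
seg 3: a=-2, c=M3/2=4733/759, d=(M4−M3)/(6·2)=-2811/2024, b=Δ3−h3·(2M3+M4)/6=-4111/759
seg 4: a=1, c=M4/2=-6367/3036, d=(M5−M4)/(6·3)=6367/27324, b=Δ4−h4·(2M4+M5)/6=4343/1518
t_q=9/2 → seg 1, τ=3/2; S=-3+3356/759·τ+2690/759·τ²+-475/253·τ³=10667/2024

  seg 0: a=5 b=-4714/759 c=0 d=2690/6831
  seg 1: a=-3 b=3356/759 c=2690/759 d=-475/253
  seg 2: a=5 b=-2984/759 c=-5860/759 d=107/23
  seg 3: a=-2 b=-4111/759 c=4733/759 d=-2811/2024
  seg 4: a=1 b=4343/1518 c=-6367/3036 d=6367/27324
S(9/2) = 10667/2024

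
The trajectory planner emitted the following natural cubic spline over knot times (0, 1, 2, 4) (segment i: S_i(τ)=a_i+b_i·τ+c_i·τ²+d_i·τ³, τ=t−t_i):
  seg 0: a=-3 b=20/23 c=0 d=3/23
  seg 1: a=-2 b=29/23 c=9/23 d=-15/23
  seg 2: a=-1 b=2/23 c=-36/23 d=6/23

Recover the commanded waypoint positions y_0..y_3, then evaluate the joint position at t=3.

y_0=-3 y_1=-2 y_2=-1 y_3=-5
S(3) = -51/23

y_0 = S_0(0) = a_0 = -3
y_1 = S_1(0) = a_1 = -2
y_2 = S_2(0) = a_2 = -1
y_3 = S_2(2) = -5
t_q=3 is in segment 2 (τ=1); S_2(τ)=-51/23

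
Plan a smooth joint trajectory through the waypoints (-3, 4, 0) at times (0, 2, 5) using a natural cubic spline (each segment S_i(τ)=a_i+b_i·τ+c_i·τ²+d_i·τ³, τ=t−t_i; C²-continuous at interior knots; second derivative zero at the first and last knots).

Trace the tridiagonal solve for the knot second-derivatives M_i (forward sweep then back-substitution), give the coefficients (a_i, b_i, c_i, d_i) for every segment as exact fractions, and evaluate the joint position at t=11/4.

  seg 0: a=-3 b=67/15 c=0 d=-29/120
  seg 1: a=4 b=47/30 c=-29/20 d=29/180
S(11/4) = 5667/1280

Δ: Δ0=7/2, Δ1=-4/3
row 1: diag=10, rhs=-29; c'=3/10, d'=-29/10
back: M1=-29/10
M: M0=0, M1=-29/10, M2=0
seg 0: a=-3, c=M0/2=0, d=(M1−M0)/(6·2)=-29/120, b=Δ0−h0·(2M0+M1)/6=67/15
seg 1: a=4, c=M1/2=-29/20, d=(M2−M1)/(6·3)=29/180, b=Δ1−h1·(2M1+M2)/6=47/30
t_q=11/4 → seg 1, τ=3/4; S=4+47/30·τ+-29/20·τ²+29/180·τ³=5667/1280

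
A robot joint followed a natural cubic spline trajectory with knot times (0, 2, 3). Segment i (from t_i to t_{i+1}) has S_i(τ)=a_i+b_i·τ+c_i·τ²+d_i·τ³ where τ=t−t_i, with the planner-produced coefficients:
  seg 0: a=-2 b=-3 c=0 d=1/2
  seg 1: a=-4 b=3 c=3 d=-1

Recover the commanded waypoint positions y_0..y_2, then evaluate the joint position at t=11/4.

y_0 = S_0(0) = a_0 = -2
y_1 = S_1(0) = a_1 = -4
y_2 = S_1(1) = 1
t_q=11/4 is in segment 1 (τ=3/4); S_1(τ)=-31/64

y_0=-2 y_1=-4 y_2=1
S(11/4) = -31/64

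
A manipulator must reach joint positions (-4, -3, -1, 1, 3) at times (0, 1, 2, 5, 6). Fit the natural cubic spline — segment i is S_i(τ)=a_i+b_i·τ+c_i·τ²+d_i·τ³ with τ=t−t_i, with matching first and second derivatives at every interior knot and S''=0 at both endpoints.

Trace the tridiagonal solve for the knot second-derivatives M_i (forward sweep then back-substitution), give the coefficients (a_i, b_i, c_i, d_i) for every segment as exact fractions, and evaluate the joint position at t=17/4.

Δ: Δ0=1, Δ1=2, Δ2=2/3, Δ3=2
row 1: diag=4, rhs=6; c'=1/4, d'=3/2
row 2: denom=8−1·1/4=31/4; d'=(-8−1·3/2)/(31/4)=-38/31
row 3: denom=8−3·12/31=212/31; d'=(8−3·-38/31)/(212/31)=181/106
back: M3=181/106
back: M2=-38/31−12/31·181/106=-100/53
back: M1=3/2−1/4·-100/53=209/106
M: M0=0, M1=209/106, M2=-100/53, M3=181/106, M4=0
seg 0: a=-4, c=M0/2=0, d=(M1−M0)/(6·1)=209/636, b=Δ0−h0·(2M0+M1)/6=427/636
seg 1: a=-3, c=M1/2=209/212, d=(M2−M1)/(6·1)=-409/636, b=Δ1−h1·(2M1+M2)/6=527/318
seg 2: a=-1, c=M2/2=-50/53, d=(M3−M2)/(6·3)=127/636, b=Δ2−h2·(2M2+M3)/6=1081/636
seg 3: a=1, c=M3/2=181/212, d=(M4−M3)/(6·1)=-181/636, b=Δ3−h3·(2M3+M4)/6=455/318
t_q=17/4 → seg 2, τ=9/4; S=-1+1081/636·τ+-50/53·τ²+127/636·τ³=4381/13568

  seg 0: a=-4 b=427/636 c=0 d=209/636
  seg 1: a=-3 b=527/318 c=209/212 d=-409/636
  seg 2: a=-1 b=1081/636 c=-50/53 d=127/636
  seg 3: a=1 b=455/318 c=181/212 d=-181/636
S(17/4) = 4381/13568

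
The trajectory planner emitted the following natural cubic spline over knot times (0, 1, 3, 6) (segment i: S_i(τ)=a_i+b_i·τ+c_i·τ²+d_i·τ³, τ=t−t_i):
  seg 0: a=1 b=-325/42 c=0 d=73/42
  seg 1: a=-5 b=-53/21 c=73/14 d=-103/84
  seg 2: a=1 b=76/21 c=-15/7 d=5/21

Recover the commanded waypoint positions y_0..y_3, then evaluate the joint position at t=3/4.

y_0=1 y_1=-5 y_2=1 y_3=-1
S(3/4) = -521/128

y_0 = S_0(0) = a_0 = 1
y_1 = S_1(0) = a_1 = -5
y_2 = S_2(0) = a_2 = 1
y_3 = S_2(3) = -1
t_q=3/4 is in segment 0 (τ=3/4); S_0(τ)=-521/128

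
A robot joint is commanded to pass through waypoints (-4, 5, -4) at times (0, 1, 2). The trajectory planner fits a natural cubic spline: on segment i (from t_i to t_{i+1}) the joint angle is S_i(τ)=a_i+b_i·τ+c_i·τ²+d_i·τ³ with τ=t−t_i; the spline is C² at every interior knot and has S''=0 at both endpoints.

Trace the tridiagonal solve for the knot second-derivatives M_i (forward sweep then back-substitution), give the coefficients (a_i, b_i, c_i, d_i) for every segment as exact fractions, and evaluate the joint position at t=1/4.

  seg 0: a=-4 b=27/2 c=0 d=-9/2
  seg 1: a=5 b=0 c=-27/2 d=9/2
S(1/4) = -89/128

Δ: Δ0=9, Δ1=-9
row 1: diag=4, rhs=-108; c'=1/4, d'=-27
back: M1=-27
M: M0=0, M1=-27, M2=0
seg 0: a=-4, c=M0/2=0, d=(M1−M0)/(6·1)=-9/2, b=Δ0−h0·(2M0+M1)/6=27/2
seg 1: a=5, c=M1/2=-27/2, d=(M2−M1)/(6·1)=9/2, b=Δ1−h1·(2M1+M2)/6=0
t_q=1/4 → seg 0, τ=1/4; S=-4+27/2·τ+0·τ²+-9/2·τ³=-89/128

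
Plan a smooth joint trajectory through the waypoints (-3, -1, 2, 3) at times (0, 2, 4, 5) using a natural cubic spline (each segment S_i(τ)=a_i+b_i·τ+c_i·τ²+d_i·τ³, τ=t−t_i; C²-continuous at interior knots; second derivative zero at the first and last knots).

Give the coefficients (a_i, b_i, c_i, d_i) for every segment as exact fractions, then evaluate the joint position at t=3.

  seg 0: a=-3 b=9/11 c=0 d=1/22
  seg 1: a=-1 b=15/11 c=3/11 d=-9/88
  seg 2: a=2 b=27/22 c=-15/44 d=5/44
S(3) = 47/88

Δ: Δ0=1, Δ1=3/2, Δ2=1
row 1: diag=8, rhs=3; c'=1/4, d'=3/8
row 2: denom=6−2·1/4=11/2; d'=(-3−2·3/8)/(11/2)=-15/22
back: M2=-15/22
back: M1=3/8−1/4·-15/22=6/11
M: M0=0, M1=6/11, M2=-15/22, M3=0
seg 0: a=-3, c=M0/2=0, d=(M1−M0)/(6·2)=1/22, b=Δ0−h0·(2M0+M1)/6=9/11
seg 1: a=-1, c=M1/2=3/11, d=(M2−M1)/(6·2)=-9/88, b=Δ1−h1·(2M1+M2)/6=15/11
seg 2: a=2, c=M2/2=-15/44, d=(M3−M2)/(6·1)=5/44, b=Δ2−h2·(2M2+M3)/6=27/22
t_q=3 → seg 1, τ=1; S=-1+15/11·τ+3/11·τ²+-9/88·τ³=47/88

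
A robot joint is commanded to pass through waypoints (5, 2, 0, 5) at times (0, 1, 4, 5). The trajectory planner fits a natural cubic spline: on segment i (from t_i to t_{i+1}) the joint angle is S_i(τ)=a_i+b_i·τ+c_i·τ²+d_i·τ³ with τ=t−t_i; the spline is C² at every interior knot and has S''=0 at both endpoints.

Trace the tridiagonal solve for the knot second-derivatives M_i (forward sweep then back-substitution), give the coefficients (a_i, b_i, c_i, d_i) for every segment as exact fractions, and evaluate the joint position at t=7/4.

  seg 0: a=5 b=-100/33 c=0 d=1/33
  seg 1: a=2 b=-97/33 c=1/11 d=2/9
  seg 2: a=0 b=119/33 c=23/11 d=-23/33
S(7/4) = -21/352

Δ: Δ0=-3, Δ1=-2/3, Δ2=5
row 1: diag=8, rhs=14; c'=3/8, d'=7/4
row 2: denom=8−3·3/8=55/8; d'=(34−3·7/4)/(55/8)=46/11
back: M2=46/11
back: M1=7/4−3/8·46/11=2/11
M: M0=0, M1=2/11, M2=46/11, M3=0
seg 0: a=5, c=M0/2=0, d=(M1−M0)/(6·1)=1/33, b=Δ0−h0·(2M0+M1)/6=-100/33
seg 1: a=2, c=M1/2=1/11, d=(M2−M1)/(6·3)=2/9, b=Δ1−h1·(2M1+M2)/6=-97/33
seg 2: a=0, c=M2/2=23/11, d=(M3−M2)/(6·1)=-23/33, b=Δ2−h2·(2M2+M3)/6=119/33
t_q=7/4 → seg 1, τ=3/4; S=2+-97/33·τ+1/11·τ²+2/9·τ³=-21/352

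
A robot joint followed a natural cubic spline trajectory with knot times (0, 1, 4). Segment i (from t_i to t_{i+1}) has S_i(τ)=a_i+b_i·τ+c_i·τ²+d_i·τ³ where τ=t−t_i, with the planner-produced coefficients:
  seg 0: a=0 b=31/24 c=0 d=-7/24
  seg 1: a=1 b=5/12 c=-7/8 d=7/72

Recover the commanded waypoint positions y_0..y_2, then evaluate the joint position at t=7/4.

y_0=0 y_1=1 y_2=-3
S(7/4) = 441/512

y_0 = S_0(0) = a_0 = 0
y_1 = S_1(0) = a_1 = 1
y_2 = S_1(3) = -3
t_q=7/4 is in segment 1 (τ=3/4); S_1(τ)=441/512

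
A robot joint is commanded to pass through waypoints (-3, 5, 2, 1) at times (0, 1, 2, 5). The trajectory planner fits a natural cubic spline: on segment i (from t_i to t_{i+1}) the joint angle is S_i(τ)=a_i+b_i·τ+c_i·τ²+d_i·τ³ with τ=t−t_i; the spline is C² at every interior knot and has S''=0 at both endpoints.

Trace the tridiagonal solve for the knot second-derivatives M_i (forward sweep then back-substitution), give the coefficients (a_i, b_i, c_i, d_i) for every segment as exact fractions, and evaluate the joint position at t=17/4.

  seg 0: a=-3 b=1016/93 c=0 d=-272/93
  seg 1: a=5 b=200/93 c=-272/31 d=337/93
  seg 2: a=2 b=-421/93 c=65/31 d=-65/279
S(17/4) = -445/1984

Δ: Δ0=8, Δ1=-3, Δ2=-1/3
row 1: diag=4, rhs=-66; c'=1/4, d'=-33/2
row 2: denom=8−1·1/4=31/4; d'=(16−1·-33/2)/(31/4)=130/31
back: M2=130/31
back: M1=-33/2−1/4·130/31=-544/31
M: M0=0, M1=-544/31, M2=130/31, M3=0
seg 0: a=-3, c=M0/2=0, d=(M1−M0)/(6·1)=-272/93, b=Δ0−h0·(2M0+M1)/6=1016/93
seg 1: a=5, c=M1/2=-272/31, d=(M2−M1)/(6·1)=337/93, b=Δ1−h1·(2M1+M2)/6=200/93
seg 2: a=2, c=M2/2=65/31, d=(M3−M2)/(6·3)=-65/279, b=Δ2−h2·(2M2+M3)/6=-421/93
t_q=17/4 → seg 2, τ=9/4; S=2+-421/93·τ+65/31·τ²+-65/279·τ³=-445/1984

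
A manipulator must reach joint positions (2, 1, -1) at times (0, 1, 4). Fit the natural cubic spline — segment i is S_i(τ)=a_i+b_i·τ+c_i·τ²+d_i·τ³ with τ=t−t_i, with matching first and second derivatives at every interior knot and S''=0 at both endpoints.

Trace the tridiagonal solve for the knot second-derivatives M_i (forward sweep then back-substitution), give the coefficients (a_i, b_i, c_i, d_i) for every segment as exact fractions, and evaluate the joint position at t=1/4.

  seg 0: a=2 b=-25/24 c=0 d=1/24
  seg 1: a=1 b=-11/12 c=1/8 d=-1/72
S(1/4) = 891/512

Δ: Δ0=-1, Δ1=-2/3
row 1: diag=8, rhs=2; c'=3/8, d'=1/4
back: M1=1/4
M: M0=0, M1=1/4, M2=0
seg 0: a=2, c=M0/2=0, d=(M1−M0)/(6·1)=1/24, b=Δ0−h0·(2M0+M1)/6=-25/24
seg 1: a=1, c=M1/2=1/8, d=(M2−M1)/(6·3)=-1/72, b=Δ1−h1·(2M1+M2)/6=-11/12
t_q=1/4 → seg 0, τ=1/4; S=2+-25/24·τ+0·τ²+1/24·τ³=891/512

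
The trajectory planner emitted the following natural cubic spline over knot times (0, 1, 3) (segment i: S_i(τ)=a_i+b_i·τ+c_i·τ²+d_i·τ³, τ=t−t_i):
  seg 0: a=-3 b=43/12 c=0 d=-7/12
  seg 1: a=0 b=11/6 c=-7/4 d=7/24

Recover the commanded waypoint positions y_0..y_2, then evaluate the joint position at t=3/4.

y_0 = S_0(0) = a_0 = -3
y_1 = S_1(0) = a_1 = 0
y_2 = S_1(2) = -1
t_q=3/4 is in segment 0 (τ=3/4); S_0(τ)=-143/256

y_0=-3 y_1=0 y_2=-1
S(3/4) = -143/256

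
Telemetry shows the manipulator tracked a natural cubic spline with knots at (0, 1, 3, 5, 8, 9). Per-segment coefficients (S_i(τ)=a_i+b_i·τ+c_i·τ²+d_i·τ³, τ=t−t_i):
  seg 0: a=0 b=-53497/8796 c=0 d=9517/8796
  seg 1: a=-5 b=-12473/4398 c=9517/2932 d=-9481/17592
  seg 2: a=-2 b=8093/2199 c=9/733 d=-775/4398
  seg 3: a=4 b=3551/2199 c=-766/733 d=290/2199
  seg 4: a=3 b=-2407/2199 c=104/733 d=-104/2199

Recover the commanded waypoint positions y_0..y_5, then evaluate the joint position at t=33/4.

y_0 = S_0(0) = a_0 = 0
y_1 = S_1(0) = a_1 = -5
y_2 = S_2(0) = a_2 = -2
y_3 = S_3(0) = a_3 = 4
y_4 = S_4(0) = a_4 = 3
y_5 = S_4(1) = 2
t_q=33/4 is in segment 4 (τ=1/4); S_4(τ)=16035/5864

y_0=0 y_1=-5 y_2=-2 y_3=4 y_4=3 y_5=2
S(33/4) = 16035/5864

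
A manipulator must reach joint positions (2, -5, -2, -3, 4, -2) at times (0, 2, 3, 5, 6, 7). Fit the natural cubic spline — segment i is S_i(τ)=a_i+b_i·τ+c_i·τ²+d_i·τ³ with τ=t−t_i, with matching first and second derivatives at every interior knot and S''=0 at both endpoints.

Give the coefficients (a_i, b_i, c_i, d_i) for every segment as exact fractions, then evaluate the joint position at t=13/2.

  seg 0: a=2 b=-8801/1418 c=0 d=1919/2836
  seg 1: a=-5 b=2713/1418 c=5757/1418 d=-2108/709
  seg 2: a=-2 b=1579/1418 c=-6891/1418 d=5747/2836
  seg 3: a=-3 b=8497/1418 c=5175/709 d=-8921/1418
  seg 4: a=4 b=1217/709 c=-16413/1418 d=5471/1418
S(13/2) = 27757/11344

Δ: Δ0=-7/2, Δ1=3, Δ2=-1/2, Δ3=7, Δ4=-6
row 1: diag=6, rhs=39; c'=1/6, d'=13/2
row 2: denom=6−1·1/6=35/6; d'=(-21−1·13/2)/(35/6)=-33/7
row 3: denom=6−2·12/35=186/35; d'=(45−2·-33/7)/(186/35)=635/62
row 4: denom=4−1·35/186=709/186; d'=(-78−1·635/62)/(709/186)=-16413/709
back: M4=-16413/709
back: M3=635/62−35/186·-16413/709=10350/709
back: M2=-33/7−12/35·10350/709=-6891/709
back: M1=13/2−1/6·-6891/709=5757/709
M: M0=0, M1=5757/709, M2=-6891/709, M3=10350/709, M4=-16413/709, M5=0
seg 0: a=2, c=M0/2=0, d=(M1−M0)/(6·2)=1919/2836, b=Δ0−h0·(2M0+M1)/6=-8801/1418
seg 1: a=-5, c=M1/2=5757/1418, d=(M2−M1)/(6·1)=-2108/709, b=Δ1−h1·(2M1+M2)/6=2713/1418
seg 2: a=-2, c=M2/2=-6891/1418, d=(M3−M2)/(6·2)=5747/2836, b=Δ2−h2·(2M2+M3)/6=1579/1418
seg 3: a=-3, c=M3/2=5175/709, d=(M4−M3)/(6·1)=-8921/1418, b=Δ3−h3·(2M3+M4)/6=8497/1418
seg 4: a=4, c=M4/2=-16413/1418, d=(M5−M4)/(6·1)=5471/1418, b=Δ4−h4·(2M4+M5)/6=1217/709
t_q=13/2 → seg 4, τ=1/2; S=4+1217/709·τ+-16413/1418·τ²+5471/1418·τ³=27757/11344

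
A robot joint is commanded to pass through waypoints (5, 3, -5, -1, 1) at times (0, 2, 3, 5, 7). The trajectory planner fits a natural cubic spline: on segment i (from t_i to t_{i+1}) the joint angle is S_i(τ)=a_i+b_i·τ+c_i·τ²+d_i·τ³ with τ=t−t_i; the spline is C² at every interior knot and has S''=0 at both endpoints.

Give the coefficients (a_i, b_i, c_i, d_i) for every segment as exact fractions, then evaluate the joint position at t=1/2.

Δ: Δ0=-1, Δ1=-8, Δ2=2, Δ3=1
row 1: diag=6, rhs=-42; c'=1/6, d'=-7
row 2: denom=6−1·1/6=35/6; d'=(60−1·-7)/(35/6)=402/35
row 3: denom=8−2·12/35=256/35; d'=(-6−2·402/35)/(256/35)=-507/128
back: M3=-507/128
back: M2=402/35−12/35·-507/128=411/32
back: M1=-7−1/6·411/32=-585/64
M: M0=0, M1=-585/64, M2=411/32, M3=-507/128, M4=0
seg 0: a=5, c=M0/2=0, d=(M1−M0)/(6·2)=-195/256, b=Δ0−h0·(2M0+M1)/6=131/64
seg 1: a=3, c=M1/2=-585/128, d=(M2−M1)/(6·1)=469/128, b=Δ1−h1·(2M1+M2)/6=-227/32
seg 2: a=-5, c=M2/2=411/64, d=(M3−M2)/(6·2)=-717/512, b=Δ2−h2·(2M2+M3)/6=-671/128
seg 3: a=-1, c=M3/2=-507/256, d=(M4−M3)/(6·2)=169/512, b=Δ3−h3·(2M3+M4)/6=233/64
t_q=1/2 → seg 0, τ=1/2; S=5+131/64·τ+0·τ²+-195/256·τ³=12141/2048

  seg 0: a=5 b=131/64 c=0 d=-195/256
  seg 1: a=3 b=-227/32 c=-585/128 d=469/128
  seg 2: a=-5 b=-671/128 c=411/64 d=-717/512
  seg 3: a=-1 b=233/64 c=-507/256 d=169/512
S(1/2) = 12141/2048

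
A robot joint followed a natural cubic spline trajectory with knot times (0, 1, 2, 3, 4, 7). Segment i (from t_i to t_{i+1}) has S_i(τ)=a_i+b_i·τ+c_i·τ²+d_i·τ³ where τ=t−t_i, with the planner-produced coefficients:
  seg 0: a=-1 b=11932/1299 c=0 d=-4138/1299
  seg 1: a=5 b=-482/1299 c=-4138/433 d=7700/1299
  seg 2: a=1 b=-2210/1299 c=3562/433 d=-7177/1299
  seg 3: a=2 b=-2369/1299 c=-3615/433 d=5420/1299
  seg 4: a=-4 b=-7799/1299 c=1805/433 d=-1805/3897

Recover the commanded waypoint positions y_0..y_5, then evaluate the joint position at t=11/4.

y_0 = S_0(0) = a_0 = -1
y_1 = S_1(0) = a_1 = 5
y_2 = S_2(0) = a_2 = 1
y_3 = S_3(0) = a_3 = 2
y_4 = S_4(0) = a_4 = -4
y_5 = S_4(3) = 3
t_q=11/4 is in segment 2 (τ=3/4); S_2(τ)=55991/27712

y_0=-1 y_1=5 y_2=1 y_3=2 y_4=-4 y_5=3
S(11/4) = 55991/27712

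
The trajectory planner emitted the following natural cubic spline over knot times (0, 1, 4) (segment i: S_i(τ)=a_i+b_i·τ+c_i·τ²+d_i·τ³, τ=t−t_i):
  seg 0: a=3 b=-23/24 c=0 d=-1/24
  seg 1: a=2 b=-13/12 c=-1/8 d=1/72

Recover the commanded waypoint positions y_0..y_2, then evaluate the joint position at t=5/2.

y_0=3 y_1=2 y_2=-2
S(5/2) = 9/64

y_0 = S_0(0) = a_0 = 3
y_1 = S_1(0) = a_1 = 2
y_2 = S_1(3) = -2
t_q=5/2 is in segment 1 (τ=3/2); S_1(τ)=9/64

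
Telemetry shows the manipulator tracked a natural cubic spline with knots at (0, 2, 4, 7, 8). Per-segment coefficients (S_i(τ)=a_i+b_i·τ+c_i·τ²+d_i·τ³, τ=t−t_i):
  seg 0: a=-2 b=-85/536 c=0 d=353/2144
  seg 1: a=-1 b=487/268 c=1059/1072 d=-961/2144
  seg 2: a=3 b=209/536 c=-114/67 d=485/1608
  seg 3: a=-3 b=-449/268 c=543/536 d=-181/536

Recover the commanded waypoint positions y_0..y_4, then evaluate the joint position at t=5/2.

y_0 = S_0(0) = a_0 = -2
y_1 = S_1(0) = a_1 = -1
y_2 = S_2(0) = a_2 = 3
y_3 = S_3(0) = a_3 = -3
y_4 = S_3(1) = -4
t_q=5/2 is in segment 1 (τ=1/2); S_1(τ)=1707/17152

y_0=-2 y_1=-1 y_2=3 y_3=-3 y_4=-4
S(5/2) = 1707/17152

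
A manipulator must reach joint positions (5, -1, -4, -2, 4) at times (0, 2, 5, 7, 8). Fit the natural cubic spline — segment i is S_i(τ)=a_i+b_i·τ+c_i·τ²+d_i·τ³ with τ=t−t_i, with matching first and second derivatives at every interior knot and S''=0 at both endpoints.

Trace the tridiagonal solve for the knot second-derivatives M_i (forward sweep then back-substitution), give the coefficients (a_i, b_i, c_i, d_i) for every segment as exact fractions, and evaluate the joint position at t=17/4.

  seg 0: a=5 b=-865/253 c=0 d=53/506
  seg 1: a=-1 b=-547/253 c=159/253 d=-61/759
  seg 2: a=-4 b=-142/253 c=-24/253 d=443/1012
  seg 3: a=-2 b=1091/253 c=1281/506 d=-427/506
S(17/4) = -5297/1472

Δ: Δ0=-3, Δ1=-1, Δ2=1, Δ3=6
row 1: diag=10, rhs=12; c'=3/10, d'=6/5
row 2: denom=10−3·3/10=91/10; d'=(12−3·6/5)/(91/10)=12/13
row 3: denom=6−2·20/91=506/91; d'=(30−2·12/13)/(506/91)=1281/253
back: M3=1281/253
back: M2=12/13−20/91·1281/253=-48/253
back: M1=6/5−3/10·-48/253=318/253
M: M0=0, M1=318/253, M2=-48/253, M3=1281/253, M4=0
seg 0: a=5, c=M0/2=0, d=(M1−M0)/(6·2)=53/506, b=Δ0−h0·(2M0+M1)/6=-865/253
seg 1: a=-1, c=M1/2=159/253, d=(M2−M1)/(6·3)=-61/759, b=Δ1−h1·(2M1+M2)/6=-547/253
seg 2: a=-4, c=M2/2=-24/253, d=(M3−M2)/(6·2)=443/1012, b=Δ2−h2·(2M2+M3)/6=-142/253
seg 3: a=-2, c=M3/2=1281/506, d=(M4−M3)/(6·1)=-427/506, b=Δ3−h3·(2M3+M4)/6=1091/253
t_q=17/4 → seg 1, τ=9/4; S=-1+-547/253·τ+159/253·τ²+-61/759·τ³=-5297/1472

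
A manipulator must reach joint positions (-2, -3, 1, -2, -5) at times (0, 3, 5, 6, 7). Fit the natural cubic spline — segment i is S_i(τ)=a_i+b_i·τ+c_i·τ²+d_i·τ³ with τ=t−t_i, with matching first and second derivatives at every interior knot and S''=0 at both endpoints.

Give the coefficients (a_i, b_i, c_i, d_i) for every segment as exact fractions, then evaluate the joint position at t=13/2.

  seg 0: a=-2 b=-1057/642 c=0 d=281/1926
  seg 1: a=-3 b=736/321 c=281/214 d=-937/1284
  seg 2: a=1 b=-389/321 c=-328/107 d=410/321
  seg 3: a=-2 b=-1127/321 c=82/107 d=-82/321
S(13/2) = -1539/428

Δ: Δ0=-1/3, Δ1=2, Δ2=-3, Δ3=-3
row 1: diag=10, rhs=14; c'=1/5, d'=7/5
row 2: denom=6−2·1/5=28/5; d'=(-30−2·7/5)/(28/5)=-41/7
row 3: denom=4−1·5/28=107/28; d'=(0−1·-41/7)/(107/28)=164/107
back: M3=164/107
back: M2=-41/7−5/28·164/107=-656/107
back: M1=7/5−1/5·-656/107=281/107
M: M0=0, M1=281/107, M2=-656/107, M3=164/107, M4=0
seg 0: a=-2, c=M0/2=0, d=(M1−M0)/(6·3)=281/1926, b=Δ0−h0·(2M0+M1)/6=-1057/642
seg 1: a=-3, c=M1/2=281/214, d=(M2−M1)/(6·2)=-937/1284, b=Δ1−h1·(2M1+M2)/6=736/321
seg 2: a=1, c=M2/2=-328/107, d=(M3−M2)/(6·1)=410/321, b=Δ2−h2·(2M2+M3)/6=-389/321
seg 3: a=-2, c=M3/2=82/107, d=(M4−M3)/(6·1)=-82/321, b=Δ3−h3·(2M3+M4)/6=-1127/321
t_q=13/2 → seg 3, τ=1/2; S=-2+-1127/321·τ+82/107·τ²+-82/321·τ³=-1539/428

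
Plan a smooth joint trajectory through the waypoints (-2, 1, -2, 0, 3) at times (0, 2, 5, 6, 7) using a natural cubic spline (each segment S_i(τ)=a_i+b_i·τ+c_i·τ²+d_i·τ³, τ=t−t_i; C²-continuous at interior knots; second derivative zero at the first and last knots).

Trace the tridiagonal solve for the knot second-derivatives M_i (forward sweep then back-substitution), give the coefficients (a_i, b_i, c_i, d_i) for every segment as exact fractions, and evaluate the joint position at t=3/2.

  seg 0: a=-2 b=316/137 c=0 d=-221/1096
  seg 1: a=1 b=-31/274 c=-663/548 d=167/548
  seg 2: a=-2 b=469/548 c=210/137 d=-213/548
  seg 3: a=0 b=755/274 c=201/548 d=-67/548
S(3/2) = 6833/8768

Δ: Δ0=3/2, Δ1=-1, Δ2=2, Δ3=3
row 1: diag=10, rhs=-15; c'=3/10, d'=-3/2
row 2: denom=8−3·3/10=71/10; d'=(18−3·-3/2)/(71/10)=225/71
row 3: denom=4−1·10/71=274/71; d'=(6−1·225/71)/(274/71)=201/274
back: M3=201/274
back: M2=225/71−10/71·201/274=420/137
back: M1=-3/2−3/10·420/137=-663/274
M: M0=0, M1=-663/274, M2=420/137, M3=201/274, M4=0
seg 0: a=-2, c=M0/2=0, d=(M1−M0)/(6·2)=-221/1096, b=Δ0−h0·(2M0+M1)/6=316/137
seg 1: a=1, c=M1/2=-663/548, d=(M2−M1)/(6·3)=167/548, b=Δ1−h1·(2M1+M2)/6=-31/274
seg 2: a=-2, c=M2/2=210/137, d=(M3−M2)/(6·1)=-213/548, b=Δ2−h2·(2M2+M3)/6=469/548
seg 3: a=0, c=M3/2=201/548, d=(M4−M3)/(6·1)=-67/548, b=Δ3−h3·(2M3+M4)/6=755/274
t_q=3/2 → seg 0, τ=3/2; S=-2+316/137·τ+0·τ²+-221/1096·τ³=6833/8768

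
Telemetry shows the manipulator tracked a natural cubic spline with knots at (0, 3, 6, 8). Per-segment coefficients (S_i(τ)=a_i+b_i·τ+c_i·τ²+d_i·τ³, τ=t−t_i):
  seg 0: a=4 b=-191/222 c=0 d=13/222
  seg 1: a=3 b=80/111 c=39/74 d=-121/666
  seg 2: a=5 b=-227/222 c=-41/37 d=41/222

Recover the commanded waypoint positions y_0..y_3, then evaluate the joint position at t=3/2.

y_0=4 y_1=3 y_2=5 y_3=0
S(3/2) = 1721/592

y_0 = S_0(0) = a_0 = 4
y_1 = S_1(0) = a_1 = 3
y_2 = S_2(0) = a_2 = 5
y_3 = S_2(2) = 0
t_q=3/2 is in segment 0 (τ=3/2); S_0(τ)=1721/592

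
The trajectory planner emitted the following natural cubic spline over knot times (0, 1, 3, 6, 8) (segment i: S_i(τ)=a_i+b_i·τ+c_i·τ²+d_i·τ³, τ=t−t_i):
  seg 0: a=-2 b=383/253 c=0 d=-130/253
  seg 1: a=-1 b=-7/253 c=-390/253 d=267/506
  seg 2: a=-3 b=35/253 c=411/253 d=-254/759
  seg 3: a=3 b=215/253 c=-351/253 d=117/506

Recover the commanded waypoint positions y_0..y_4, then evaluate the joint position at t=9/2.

y_0=-2 y_1=-1 y_2=-3 y_3=3 y_4=1
S(9/2) = -135/506

y_0 = S_0(0) = a_0 = -2
y_1 = S_1(0) = a_1 = -1
y_2 = S_2(0) = a_2 = -3
y_3 = S_3(0) = a_3 = 3
y_4 = S_3(2) = 1
t_q=9/2 is in segment 2 (τ=3/2); S_2(τ)=-135/506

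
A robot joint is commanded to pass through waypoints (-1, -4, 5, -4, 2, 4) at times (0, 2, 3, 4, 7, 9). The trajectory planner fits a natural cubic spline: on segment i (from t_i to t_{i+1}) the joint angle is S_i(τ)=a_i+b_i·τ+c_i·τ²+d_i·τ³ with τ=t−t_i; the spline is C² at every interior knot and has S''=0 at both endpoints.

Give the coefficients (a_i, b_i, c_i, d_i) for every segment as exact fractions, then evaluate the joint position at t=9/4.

  seg 0: a=-1 b=-1981/286 c=0 d=194/143
  seg 1: a=-4 b=2675/286 c=1164/143 d=-2429/286
  seg 2: a=5 b=2/13 c=-4959/286 d=2341/286
  seg 3: a=-4 b=-2851/286 c=1032/143 d=-71/66
  seg 4: a=2 b=613/143 c=-705/286 d=235/572
S(9/4) = -23533/18304

Δ: Δ0=-3/2, Δ1=9, Δ2=-9, Δ3=2, Δ4=1
row 1: diag=6, rhs=63; c'=1/6, d'=21/2
row 2: denom=4−1·1/6=23/6; d'=(-108−1·21/2)/(23/6)=-711/23
row 3: denom=8−1·6/23=178/23; d'=(66−1·-711/23)/(178/23)=2229/178
row 4: denom=10−3·69/178=1573/178; d'=(-6−3·2229/178)/(1573/178)=-705/143
back: M4=-705/143
back: M3=2229/178−69/178·-705/143=2064/143
back: M2=-711/23−6/23·2064/143=-4959/143
back: M1=21/2−1/6·-4959/143=2328/143
M: M0=0, M1=2328/143, M2=-4959/143, M3=2064/143, M4=-705/143, M5=0
seg 0: a=-1, c=M0/2=0, d=(M1−M0)/(6·2)=194/143, b=Δ0−h0·(2M0+M1)/6=-1981/286
seg 1: a=-4, c=M1/2=1164/143, d=(M2−M1)/(6·1)=-2429/286, b=Δ1−h1·(2M1+M2)/6=2675/286
seg 2: a=5, c=M2/2=-4959/286, d=(M3−M2)/(6·1)=2341/286, b=Δ2−h2·(2M2+M3)/6=2/13
seg 3: a=-4, c=M3/2=1032/143, d=(M4−M3)/(6·3)=-71/66, b=Δ3−h3·(2M3+M4)/6=-2851/286
seg 4: a=2, c=M4/2=-705/286, d=(M5−M4)/(6·2)=235/572, b=Δ4−h4·(2M4+M5)/6=613/143
t_q=9/4 → seg 1, τ=1/4; S=-4+2675/286·τ+1164/143·τ²+-2429/286·τ³=-23533/18304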